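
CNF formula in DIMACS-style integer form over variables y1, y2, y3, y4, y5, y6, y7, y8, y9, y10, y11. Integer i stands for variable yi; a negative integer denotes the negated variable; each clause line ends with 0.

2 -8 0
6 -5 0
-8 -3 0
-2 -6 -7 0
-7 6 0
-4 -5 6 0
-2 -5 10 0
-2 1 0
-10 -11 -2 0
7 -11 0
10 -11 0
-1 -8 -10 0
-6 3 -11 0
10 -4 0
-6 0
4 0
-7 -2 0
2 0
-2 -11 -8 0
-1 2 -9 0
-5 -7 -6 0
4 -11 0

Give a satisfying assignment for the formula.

The clause (~y6) is unit: y6 must be False.
(~y5) is a unit clause, so y5 = False.
(~y7) is a unit clause, so y7 = False.
Unit propagation: (~y11) forces y11 = False.
The clause (y4) is unit: y4 must be True.
The clause (y10) is unit: y10 must be True.
The clause (y2) is unit: y2 must be True.
The clause (y1) is unit: y1 must be True.
(~y8) is a unit clause, so y8 = False.
y3, y9 are now unconstrained; take y3 = False, y9 = True.
Check each clause:
  1. (~y8 \/ y2) — ~y8 is true.
  2. (y6 \/ ~y5) — ~y5 is true.
  3. (~y8 \/ ~y3) — ~y8 is true.
  4. (~y6 \/ ~y7 \/ ~y2) — ~y7 is true.
  5. (~y7 \/ y6) — ~y7 is true.
  6. (~y5 \/ ~y4 \/ y6) — ~y5 is true.
  7. (y10 \/ ~y5 \/ ~y2) — y10 is true.
  8. (y1 \/ ~y2) — y1 is true.
  9. (~y11 \/ ~y2 \/ ~y10) — ~y11 is true.
  10. (y7 \/ ~y11) — ~y11 is true.
  11. (~y11 \/ y10) — y10 is true.
  12. (~y10 \/ ~y1 \/ ~y8) — ~y8 is true.
  13. (~y6 \/ ~y11 \/ y3) — ~y6 is true.
  14. (~y4 \/ y10) — y10 is true.
  15. (~y6) — ~y6 is true.
  16. (y4) — y4 is true.
  17. (~y7 \/ ~y2) — ~y7 is true.
  18. (y2) — y2 is true.
  19. (~y8 \/ ~y2 \/ ~y11) — ~y8 is true.
  20. (~y9 \/ y2 \/ ~y1) — y2 is true.
  21. (~y7 \/ ~y5 \/ ~y6) — ~y7 is true.
  22. (y4 \/ ~y11) — y4 is true.

y1 = True  y2 = True  y3 = False  y4 = True  y5 = False  y6 = False  y7 = False  y8 = False  y9 = True  y10 = True  y11 = False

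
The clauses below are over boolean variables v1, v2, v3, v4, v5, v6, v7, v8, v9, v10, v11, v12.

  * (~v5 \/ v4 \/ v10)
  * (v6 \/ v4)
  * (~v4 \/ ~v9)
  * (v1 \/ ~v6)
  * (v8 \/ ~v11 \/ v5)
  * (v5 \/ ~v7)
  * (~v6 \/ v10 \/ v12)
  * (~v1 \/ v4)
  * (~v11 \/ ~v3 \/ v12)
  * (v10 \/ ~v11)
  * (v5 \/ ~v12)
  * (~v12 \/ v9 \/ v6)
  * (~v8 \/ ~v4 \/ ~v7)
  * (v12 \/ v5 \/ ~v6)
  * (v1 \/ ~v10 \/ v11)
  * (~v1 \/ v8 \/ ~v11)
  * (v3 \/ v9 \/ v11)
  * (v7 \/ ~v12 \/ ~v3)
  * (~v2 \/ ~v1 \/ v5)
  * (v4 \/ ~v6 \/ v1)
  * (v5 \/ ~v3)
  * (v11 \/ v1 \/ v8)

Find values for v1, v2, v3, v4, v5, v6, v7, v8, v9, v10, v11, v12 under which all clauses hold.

v1 = True, v2 = False, v3 = True, v4 = True, v5 = True, v6 = False, v7 = False, v8 = False, v9 = False, v10 = False, v11 = False, v12 = False

Check each clause:
  1. (v4 \/ v10 \/ ~v5) — v4 is true.
  2. (v6 \/ v4) — v4 is true.
  3. (~v9 \/ ~v4) — ~v9 is true.
  4. (~v6 \/ v1) — v1 is true.
  5. (v8 \/ v5 \/ ~v11) — v5 is true.
  6. (v5 \/ ~v7) — ~v7 is true.
  7. (v12 \/ v10 \/ ~v6) — ~v6 is true.
  8. (v4 \/ ~v1) — v4 is true.
  9. (v12 \/ ~v3 \/ ~v11) — ~v11 is true.
  10. (v10 \/ ~v11) — ~v11 is true.
  11. (~v12 \/ v5) — ~v12 is true.
  12. (v9 \/ v6 \/ ~v12) — ~v12 is true.
  13. (~v4 \/ ~v7 \/ ~v8) — ~v8 is true.
  14. (v5 \/ v12 \/ ~v6) — ~v6 is true.
  15. (v11 \/ ~v10 \/ v1) — v1 is true.
  16. (~v1 \/ v8 \/ ~v11) — ~v11 is true.
  17. (v3 \/ v9 \/ v11) — v3 is true.
  18. (~v12 \/ v7 \/ ~v3) — ~v12 is true.
  19. (~v2 \/ ~v1 \/ v5) — v5 is true.
  20. (v4 \/ v1 \/ ~v6) — v1 is true.
  21. (v5 \/ ~v3) — v5 is true.
  22. (v8 \/ v11 \/ v1) — v1 is true.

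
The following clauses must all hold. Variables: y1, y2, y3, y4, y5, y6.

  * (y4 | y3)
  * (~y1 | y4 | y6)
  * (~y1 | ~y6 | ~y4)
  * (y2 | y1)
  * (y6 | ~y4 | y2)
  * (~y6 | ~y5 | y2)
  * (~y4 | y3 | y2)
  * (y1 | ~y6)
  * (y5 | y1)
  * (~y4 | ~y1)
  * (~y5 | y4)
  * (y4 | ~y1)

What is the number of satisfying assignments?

2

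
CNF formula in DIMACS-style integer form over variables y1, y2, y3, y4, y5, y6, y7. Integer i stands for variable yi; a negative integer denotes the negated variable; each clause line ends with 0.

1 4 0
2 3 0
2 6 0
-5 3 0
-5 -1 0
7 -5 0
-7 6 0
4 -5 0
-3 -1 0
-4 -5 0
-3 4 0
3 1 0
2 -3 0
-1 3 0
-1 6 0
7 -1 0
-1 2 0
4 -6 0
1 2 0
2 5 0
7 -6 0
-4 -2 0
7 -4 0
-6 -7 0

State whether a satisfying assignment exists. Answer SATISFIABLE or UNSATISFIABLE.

y1 = True:
  propagation gives y5=False, y3=False; an empty clause results — contradiction.
y1 = False:
  propagation gives y4=True, y5=False, y3=True, y2=True; an empty clause results — contradiction.
Every branch closes, so no satisfying assignment exists.

UNSATISFIABLE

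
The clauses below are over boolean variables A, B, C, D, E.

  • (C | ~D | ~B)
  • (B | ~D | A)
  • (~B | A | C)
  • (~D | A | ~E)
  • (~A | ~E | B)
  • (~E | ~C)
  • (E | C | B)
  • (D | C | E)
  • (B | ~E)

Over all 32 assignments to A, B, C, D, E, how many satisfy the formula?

8

Case analysis on B and E:
  B=1, E=1: remaining (A,C,D) ∈ {(1,0,0)} — 1.
  B=1, E=0: remaining (A,C,D) ∈ {(0,1,0); (0,1,1); (1,1,0); (1,1,1)} — 4.
  B=0, E=1: a clause becomes empty — 0.
  B=0, E=0: remaining (A,C,D) ∈ {(0,1,0); (1,1,0); (1,1,1)} — 3.
Total: 1 + 4 + 0 + 3 = 8.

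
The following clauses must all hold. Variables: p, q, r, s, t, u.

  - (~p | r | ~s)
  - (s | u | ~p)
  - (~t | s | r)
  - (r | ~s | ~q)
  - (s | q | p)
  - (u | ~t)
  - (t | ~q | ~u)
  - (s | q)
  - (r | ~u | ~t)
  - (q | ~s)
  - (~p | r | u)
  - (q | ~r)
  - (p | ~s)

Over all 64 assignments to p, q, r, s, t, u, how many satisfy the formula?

6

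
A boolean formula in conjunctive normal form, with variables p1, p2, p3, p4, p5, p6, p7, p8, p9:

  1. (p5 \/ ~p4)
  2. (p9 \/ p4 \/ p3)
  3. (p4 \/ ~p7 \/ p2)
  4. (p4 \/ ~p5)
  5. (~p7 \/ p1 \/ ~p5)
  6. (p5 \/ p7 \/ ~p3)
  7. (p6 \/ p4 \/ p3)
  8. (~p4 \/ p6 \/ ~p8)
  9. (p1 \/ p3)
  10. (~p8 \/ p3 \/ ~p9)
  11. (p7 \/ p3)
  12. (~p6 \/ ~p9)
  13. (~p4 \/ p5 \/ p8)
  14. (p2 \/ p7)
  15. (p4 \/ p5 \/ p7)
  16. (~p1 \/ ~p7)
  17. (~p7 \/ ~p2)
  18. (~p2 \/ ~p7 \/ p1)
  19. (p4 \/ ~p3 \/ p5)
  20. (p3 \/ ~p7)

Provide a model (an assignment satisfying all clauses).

p1=False, p2=True, p3=True, p4=True, p5=True, p6=True, p7=False, p8=True, p9=False

Check each clause:
  1. (p5 \/ ~p4) — p5 is true.
  2. (p3 \/ p9 \/ p4) — p3 is true.
  3. (p4 \/ p2 \/ ~p7) — ~p7 is true.
  4. (p4 \/ ~p5) — p4 is true.
  5. (~p5 \/ ~p7 \/ p1) — ~p7 is true.
  6. (p5 \/ p7 \/ ~p3) — p5 is true.
  7. (p3 \/ p4 \/ p6) — p3 is true.
  8. (p6 \/ ~p4 \/ ~p8) — p6 is true.
  9. (p1 \/ p3) — p3 is true.
  10. (p3 \/ ~p9 \/ ~p8) — p3 is true.
  11. (p3 \/ p7) — p3 is true.
  12. (~p9 \/ ~p6) — ~p9 is true.
  13. (p5 \/ ~p4 \/ p8) — p8 is true.
  14. (p2 \/ p7) — p2 is true.
  15. (p7 \/ p4 \/ p5) — p4 is true.
  16. (~p1 \/ ~p7) — ~p7 is true.
  17. (~p2 \/ ~p7) — ~p7 is true.
  18. (~p7 \/ p1 \/ ~p2) — ~p7 is true.
  19. (p4 \/ ~p3 \/ p5) — p4 is true.
  20. (~p7 \/ p3) — ~p7 is true.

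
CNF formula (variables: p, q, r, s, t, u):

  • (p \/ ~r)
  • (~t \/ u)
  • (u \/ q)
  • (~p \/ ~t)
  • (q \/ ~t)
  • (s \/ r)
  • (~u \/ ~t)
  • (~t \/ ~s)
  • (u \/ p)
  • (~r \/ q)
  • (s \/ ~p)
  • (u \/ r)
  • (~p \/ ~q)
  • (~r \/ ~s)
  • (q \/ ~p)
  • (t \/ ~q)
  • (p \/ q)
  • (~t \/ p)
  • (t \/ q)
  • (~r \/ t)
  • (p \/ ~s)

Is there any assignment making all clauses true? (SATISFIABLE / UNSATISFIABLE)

p = True:
  propagation gives t=False, s=True, q=False; an empty clause results — contradiction.
p = False:
  propagation gives r=False, s=True; an empty clause results — contradiction.
Every branch closes, so no satisfying assignment exists.

UNSATISFIABLE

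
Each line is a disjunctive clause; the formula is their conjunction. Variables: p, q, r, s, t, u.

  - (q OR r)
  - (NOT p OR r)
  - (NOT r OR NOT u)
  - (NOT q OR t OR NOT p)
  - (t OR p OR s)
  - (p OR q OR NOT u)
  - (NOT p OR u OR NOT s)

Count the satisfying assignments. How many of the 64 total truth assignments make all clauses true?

Case analysis on p and q:
  p=1, q=1: remaining (r,s,t,u) ∈ {(1,0,1,0)} — 1.
  p=1, q=0: remaining (r,s,t,u) ∈ {(1,0,0,0); (1,0,1,0)} — 2.
  p=0, q=1: 9 of the 16 assignments to (r,s,t,u) work.
  p=0, q=0: remaining (r,s,t,u) ∈ {(1,0,1,0); (1,1,0,0); (1,1,1,0)} — 3.
Total: 1 + 2 + 9 + 3 = 15.

15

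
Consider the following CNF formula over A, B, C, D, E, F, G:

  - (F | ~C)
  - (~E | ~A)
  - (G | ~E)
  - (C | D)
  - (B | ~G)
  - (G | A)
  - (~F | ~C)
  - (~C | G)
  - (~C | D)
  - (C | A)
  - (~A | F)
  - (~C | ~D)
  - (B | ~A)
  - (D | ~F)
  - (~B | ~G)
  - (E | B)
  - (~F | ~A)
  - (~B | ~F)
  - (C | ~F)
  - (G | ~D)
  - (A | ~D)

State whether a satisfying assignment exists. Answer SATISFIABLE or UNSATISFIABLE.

UNSATISFIABLE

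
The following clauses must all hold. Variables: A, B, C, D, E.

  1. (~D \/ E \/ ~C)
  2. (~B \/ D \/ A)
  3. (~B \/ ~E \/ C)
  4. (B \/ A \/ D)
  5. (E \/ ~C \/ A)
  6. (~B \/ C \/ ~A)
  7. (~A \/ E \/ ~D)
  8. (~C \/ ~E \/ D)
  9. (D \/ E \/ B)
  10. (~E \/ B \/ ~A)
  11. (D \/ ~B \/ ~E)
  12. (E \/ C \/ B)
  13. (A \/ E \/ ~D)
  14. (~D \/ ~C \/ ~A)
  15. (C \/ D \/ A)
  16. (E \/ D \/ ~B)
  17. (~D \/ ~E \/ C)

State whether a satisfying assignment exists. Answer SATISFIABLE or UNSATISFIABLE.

SATISFIABLE

Branch on A: take A = False.
Try B = True.
  then D is forced to True.
  then E is forced to True.
  then C is forced to True.
So A=False, B=True, C=True, D=True, E=True is a satisfying assignment.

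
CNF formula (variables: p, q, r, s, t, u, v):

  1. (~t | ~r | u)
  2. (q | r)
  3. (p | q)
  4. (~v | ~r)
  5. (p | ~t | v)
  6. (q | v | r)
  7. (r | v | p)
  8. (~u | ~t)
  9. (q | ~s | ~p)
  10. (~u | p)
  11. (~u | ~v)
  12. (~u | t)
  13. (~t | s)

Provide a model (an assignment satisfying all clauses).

p=False, q=True, r=False, s=False, t=False, u=False, v=True

Check each clause:
  1. (~r | u | ~t) — ~t is true.
  2. (q | r) — q is true.
  3. (p | q) — q is true.
  4. (~v | ~r) — ~r is true.
  5. (v | ~t | p) — ~t is true.
  6. (v | r | q) — q is true.
  7. (p | r | v) — v is true.
  8. (~t | ~u) — ~u is true.
  9. (q | ~s | ~p) — q is true.
  10. (~u | p) — ~u is true.
  11. (~v | ~u) — ~u is true.
  12. (~u | t) — ~u is true.
  13. (~t | s) — ~t is true.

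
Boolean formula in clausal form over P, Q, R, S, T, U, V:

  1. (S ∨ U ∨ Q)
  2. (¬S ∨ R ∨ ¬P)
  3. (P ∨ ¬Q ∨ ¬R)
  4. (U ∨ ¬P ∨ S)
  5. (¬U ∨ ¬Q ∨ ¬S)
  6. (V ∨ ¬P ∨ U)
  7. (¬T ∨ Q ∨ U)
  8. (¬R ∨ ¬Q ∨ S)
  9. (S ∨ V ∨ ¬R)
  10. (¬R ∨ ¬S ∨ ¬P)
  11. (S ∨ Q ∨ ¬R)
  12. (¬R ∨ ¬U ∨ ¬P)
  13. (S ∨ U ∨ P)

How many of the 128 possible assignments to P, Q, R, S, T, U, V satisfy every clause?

32

Case analysis on S and P:
  S=T, P=T: a clause becomes empty — 0.
  S=T, P=F: V free; 8 ways for (Q,R,T,U) × 2^1 = 16.
  S=F, P=T: forces R=F; U=T; Q, T, V free → 2^3 = 8.
  S=F, P=F: forces R=F; U=T; Q, T, V free → 2^3 = 8.
Total: 0 + 16 + 8 + 8 = 32.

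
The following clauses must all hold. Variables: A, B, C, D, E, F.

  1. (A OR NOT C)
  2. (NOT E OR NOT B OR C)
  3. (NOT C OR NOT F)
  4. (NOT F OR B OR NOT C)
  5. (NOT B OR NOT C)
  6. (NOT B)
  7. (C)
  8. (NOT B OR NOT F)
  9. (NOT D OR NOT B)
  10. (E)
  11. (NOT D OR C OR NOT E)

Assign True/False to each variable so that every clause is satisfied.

(NOT B) is a unit clause, so B = False.
The clause (C) is unit: C must be True.
The clause (A) is unit: A must be True.
The clause (NOT F) is unit: F must be False.
(E) is a unit clause, so E = True.
D is now unconstrained; take D = True.
Every clause has at least one true literal under this assignment.

A=1, B=0, C=1, D=1, E=1, F=0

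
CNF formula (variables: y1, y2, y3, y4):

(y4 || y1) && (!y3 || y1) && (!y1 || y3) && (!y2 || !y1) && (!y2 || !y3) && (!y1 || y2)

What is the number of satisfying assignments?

2

Satisfying assignments:
  y1=0 y2=0 y3=0 y4=1
  y1=0 y2=1 y3=0 y4=1
Count: 2.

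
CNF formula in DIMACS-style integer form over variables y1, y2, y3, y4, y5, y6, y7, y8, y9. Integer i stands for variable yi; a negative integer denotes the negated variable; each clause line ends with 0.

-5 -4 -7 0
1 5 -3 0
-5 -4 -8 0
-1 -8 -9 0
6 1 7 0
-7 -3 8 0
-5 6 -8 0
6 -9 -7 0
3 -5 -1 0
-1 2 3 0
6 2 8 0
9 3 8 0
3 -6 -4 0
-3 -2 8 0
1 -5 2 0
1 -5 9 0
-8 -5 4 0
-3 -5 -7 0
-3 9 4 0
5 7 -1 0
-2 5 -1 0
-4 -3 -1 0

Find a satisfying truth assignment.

y1=False, y2=False, y3=False, y4=False, y5=False, y6=True, y7=False, y8=True, y9=False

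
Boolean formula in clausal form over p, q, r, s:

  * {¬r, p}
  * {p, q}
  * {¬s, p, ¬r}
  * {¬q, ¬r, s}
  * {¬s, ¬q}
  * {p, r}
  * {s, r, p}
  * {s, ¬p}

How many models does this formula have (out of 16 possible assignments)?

Satisfying assignments:
  p=1 q=0 r=0 s=1
  p=1 q=0 r=1 s=1
Count: 2.

2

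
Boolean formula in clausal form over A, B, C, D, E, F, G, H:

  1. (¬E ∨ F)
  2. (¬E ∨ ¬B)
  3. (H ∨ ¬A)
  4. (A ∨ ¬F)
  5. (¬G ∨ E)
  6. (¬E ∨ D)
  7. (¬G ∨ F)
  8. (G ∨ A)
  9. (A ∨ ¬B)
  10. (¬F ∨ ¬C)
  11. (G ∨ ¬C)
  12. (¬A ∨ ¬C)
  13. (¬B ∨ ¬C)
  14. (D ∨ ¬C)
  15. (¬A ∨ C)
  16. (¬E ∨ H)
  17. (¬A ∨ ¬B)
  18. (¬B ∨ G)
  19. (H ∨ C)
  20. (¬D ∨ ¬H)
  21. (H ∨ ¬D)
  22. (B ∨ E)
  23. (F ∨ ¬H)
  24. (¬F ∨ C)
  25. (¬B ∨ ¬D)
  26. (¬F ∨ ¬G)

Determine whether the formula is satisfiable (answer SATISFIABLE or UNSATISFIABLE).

UNSATISFIABLE

C = True:
  propagation gives F=False, E=False, G=False; an empty clause results — contradiction.
C = False:
  propagation gives A=False, F=False, E=False, G=False; an empty clause results — contradiction.
Every branch closes, so no satisfying assignment exists.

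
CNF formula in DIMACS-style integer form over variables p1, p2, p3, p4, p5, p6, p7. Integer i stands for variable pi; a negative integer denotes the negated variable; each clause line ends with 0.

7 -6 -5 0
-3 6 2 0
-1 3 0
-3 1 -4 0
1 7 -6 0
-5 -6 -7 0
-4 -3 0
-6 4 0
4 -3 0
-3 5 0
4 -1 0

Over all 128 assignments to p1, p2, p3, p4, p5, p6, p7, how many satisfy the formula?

Case analysis on p3 and p4:
  p3=T, p4=T: a clause becomes empty — 0.
  p3=T, p4=F: a clause becomes empty — 0.
  p3=F, p4=T: p2 free; 5 ways for (p1,p5,p6,p7) × 2^1 = 10.
  p3=F, p4=F: forces p1=F; p6=F; p2, p5, p7 free → 2^3 = 8.
Total: 0 + 0 + 10 + 8 = 18.

18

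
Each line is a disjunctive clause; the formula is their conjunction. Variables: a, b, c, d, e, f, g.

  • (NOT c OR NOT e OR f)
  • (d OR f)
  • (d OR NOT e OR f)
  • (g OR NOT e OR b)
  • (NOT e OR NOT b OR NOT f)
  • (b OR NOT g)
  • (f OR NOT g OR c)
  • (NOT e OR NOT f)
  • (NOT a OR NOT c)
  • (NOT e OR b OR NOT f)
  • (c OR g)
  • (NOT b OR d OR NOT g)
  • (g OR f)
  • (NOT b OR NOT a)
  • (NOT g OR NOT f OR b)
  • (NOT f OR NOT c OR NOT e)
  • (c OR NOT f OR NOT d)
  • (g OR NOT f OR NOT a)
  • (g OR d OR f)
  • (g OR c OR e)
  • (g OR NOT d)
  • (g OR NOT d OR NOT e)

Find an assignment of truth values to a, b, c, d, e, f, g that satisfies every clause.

a=F  b=T  c=T  d=T  e=F  f=F  g=T

Check each clause:
  1. (NOT e OR NOT c OR f) — NOT e is true.
  2. (f OR d) — d is true.
  3. (f OR NOT e OR d) — NOT e is true.
  4. (NOT e OR b OR g) — b is true.
  5. (NOT b OR NOT f OR NOT e) — NOT f is true.
  6. (b OR NOT g) — b is true.
  7. (c OR f OR NOT g) — c is true.
  8. (NOT e OR NOT f) — NOT f is true.
  9. (NOT a OR NOT c) — NOT a is true.
  10. (NOT f OR NOT e OR b) — NOT f is true.
  11. (g OR c) — c is true.
  12. (d OR NOT g OR NOT b) — d is true.
  13. (f OR g) — g is true.
  14. (NOT a OR NOT b) — NOT a is true.
  15. (NOT g OR b OR NOT f) — NOT f is true.
  16. (NOT f OR NOT c OR NOT e) — NOT f is true.
  17. (c OR NOT d OR NOT f) — NOT f is true.
  18. (NOT a OR g OR NOT f) — NOT f is true.
  19. (d OR g OR f) — d is true.
  20. (c OR g OR e) — c is true.
  21. (NOT d OR g) — g is true.
  22. (NOT d OR NOT e OR g) — NOT e is true.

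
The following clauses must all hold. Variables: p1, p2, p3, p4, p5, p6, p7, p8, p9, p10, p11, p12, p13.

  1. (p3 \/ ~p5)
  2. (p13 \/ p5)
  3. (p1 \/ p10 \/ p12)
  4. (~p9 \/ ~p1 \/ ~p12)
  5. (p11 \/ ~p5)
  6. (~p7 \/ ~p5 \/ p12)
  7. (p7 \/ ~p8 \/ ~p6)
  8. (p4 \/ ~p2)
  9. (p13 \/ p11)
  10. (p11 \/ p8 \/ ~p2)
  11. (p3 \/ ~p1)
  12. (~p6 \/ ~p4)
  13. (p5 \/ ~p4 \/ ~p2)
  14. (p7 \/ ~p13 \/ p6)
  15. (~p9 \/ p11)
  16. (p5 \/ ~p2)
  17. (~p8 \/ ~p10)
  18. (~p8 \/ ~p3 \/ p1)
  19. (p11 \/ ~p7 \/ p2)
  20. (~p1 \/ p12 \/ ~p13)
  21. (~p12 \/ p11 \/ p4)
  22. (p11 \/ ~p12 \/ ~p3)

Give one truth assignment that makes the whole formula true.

p1=T, p2=F, p3=T, p4=F, p5=F, p6=F, p7=T, p8=F, p9=F, p10=T, p11=T, p12=T, p13=T

Check each clause:
  1. (p3 \/ ~p5) — p3 is true.
  2. (p5 \/ p13) — p13 is true.
  3. (p1 \/ p10 \/ p12) — p1 is true.
  4. (~p9 \/ ~p1 \/ ~p12) — ~p9 is true.
  5. (p11 \/ ~p5) — p11 is true.
  6. (p12 \/ ~p5 \/ ~p7) — ~p5 is true.
  7. (~p6 \/ ~p8 \/ p7) — ~p8 is true.
  8. (p4 \/ ~p2) — ~p2 is true.
  9. (p13 \/ p11) — p11 is true.
  10. (p11 \/ ~p2 \/ p8) — p11 is true.
  11. (~p1 \/ p3) — p3 is true.
  12. (~p4 \/ ~p6) — ~p6 is true.
  13. (~p4 \/ ~p2 \/ p5) — ~p4 is true.
  14. (p6 \/ ~p13 \/ p7) — p7 is true.
  15. (p11 \/ ~p9) — p11 is true.
  16. (p5 \/ ~p2) — ~p2 is true.
  17. (~p10 \/ ~p8) — ~p8 is true.
  18. (p1 \/ ~p8 \/ ~p3) — ~p8 is true.
  19. (~p7 \/ p11 \/ p2) — p11 is true.
  20. (p12 \/ ~p1 \/ ~p13) — p12 is true.
  21. (~p12 \/ p11 \/ p4) — p11 is true.
  22. (~p3 \/ p11 \/ ~p12) — p11 is true.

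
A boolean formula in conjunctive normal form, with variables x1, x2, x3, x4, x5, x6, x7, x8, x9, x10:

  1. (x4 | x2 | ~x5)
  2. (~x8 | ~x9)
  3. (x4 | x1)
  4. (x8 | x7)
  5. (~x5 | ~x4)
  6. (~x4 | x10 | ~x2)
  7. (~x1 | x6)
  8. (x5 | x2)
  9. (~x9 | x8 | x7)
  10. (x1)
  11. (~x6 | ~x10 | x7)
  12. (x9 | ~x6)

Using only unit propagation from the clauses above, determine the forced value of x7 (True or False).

(x1) stands alone — x1 = True.
From (x6 | ~x1) and x1 = True: x6 = True.
In (x9 | ~x6), ~x6 is now false; x9 must hold, so x9 = True.
(~x9 | ~x8): since x9 = True, the clause reduces to (~x8). x8 = False.
(x8 | x7) with x8 = False leaves only x7, so x7 = True.

True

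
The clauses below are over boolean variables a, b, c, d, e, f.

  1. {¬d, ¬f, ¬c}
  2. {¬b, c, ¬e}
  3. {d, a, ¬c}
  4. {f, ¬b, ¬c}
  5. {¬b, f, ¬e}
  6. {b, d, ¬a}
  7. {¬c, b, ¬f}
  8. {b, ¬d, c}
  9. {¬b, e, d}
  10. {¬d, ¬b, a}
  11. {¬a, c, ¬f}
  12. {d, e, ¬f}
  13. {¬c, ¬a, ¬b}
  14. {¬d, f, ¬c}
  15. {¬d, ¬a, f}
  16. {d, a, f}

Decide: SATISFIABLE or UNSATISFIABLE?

SATISFIABLE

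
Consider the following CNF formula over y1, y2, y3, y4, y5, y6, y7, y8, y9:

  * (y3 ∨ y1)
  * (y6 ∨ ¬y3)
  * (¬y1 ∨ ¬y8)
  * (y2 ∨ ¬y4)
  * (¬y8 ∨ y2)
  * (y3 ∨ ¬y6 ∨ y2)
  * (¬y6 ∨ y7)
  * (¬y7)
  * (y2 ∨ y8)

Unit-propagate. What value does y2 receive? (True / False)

Unit clause (¬y7) sets y7 = False.
(¬y6 ∨ y7): since y7 = False, the clause reduces to (¬y6). y6 = False.
In (y6 ∨ ¬y3), y6 is now false; ¬y3 must hold, so y3 = False.
(y1 ∨ y3): since y3 = False, the clause reduces to (y1). y1 = True.
(¬y1 ∨ ¬y8): since y1 = True, the clause reduces to (¬y8). y8 = False.
From (y2 ∨ y8) and y8 = False: y2 = True.

True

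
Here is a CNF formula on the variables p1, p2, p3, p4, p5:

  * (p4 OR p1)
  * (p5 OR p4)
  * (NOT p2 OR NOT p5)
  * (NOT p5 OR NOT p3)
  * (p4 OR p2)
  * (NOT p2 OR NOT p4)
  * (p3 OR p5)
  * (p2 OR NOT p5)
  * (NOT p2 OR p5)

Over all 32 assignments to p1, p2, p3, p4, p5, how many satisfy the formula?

2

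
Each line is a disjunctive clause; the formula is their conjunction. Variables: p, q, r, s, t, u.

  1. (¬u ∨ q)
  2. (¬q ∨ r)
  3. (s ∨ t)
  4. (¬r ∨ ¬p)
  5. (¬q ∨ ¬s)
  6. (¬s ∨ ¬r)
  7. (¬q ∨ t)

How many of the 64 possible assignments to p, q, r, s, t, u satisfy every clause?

Split on q, then r.
  q=T, r=T: remaining (p,s,t,u) ∈ {(F,F,T,F); (F,F,T,T)} — 2.
  q=T, r=F: a clause becomes empty — 0.
  q=F, r=T: remaining (p,s,t,u) ∈ {(F,F,T,F)} — 1.
  q=F, r=F: p free; 3 ways for (s,t,u) × 2^1 = 6.
Total: 2 + 0 + 1 + 6 = 9.

9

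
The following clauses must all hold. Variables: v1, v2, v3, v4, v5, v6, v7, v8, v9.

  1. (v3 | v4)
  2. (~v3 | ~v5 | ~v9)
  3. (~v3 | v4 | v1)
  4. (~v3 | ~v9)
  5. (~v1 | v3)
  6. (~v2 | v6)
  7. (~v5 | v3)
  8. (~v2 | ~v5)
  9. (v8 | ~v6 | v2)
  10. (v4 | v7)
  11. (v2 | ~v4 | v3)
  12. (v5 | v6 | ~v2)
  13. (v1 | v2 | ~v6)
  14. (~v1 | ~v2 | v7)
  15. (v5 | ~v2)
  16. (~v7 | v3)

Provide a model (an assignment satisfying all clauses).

Pure literal: v9 appears only negated; assign v9 = False.
Branch on v1: take v1 = True.
  then v3 is forced to True.
Set v2 = False and propagate.
The remaining clauses are satisfied by v4 = True, v5 = False, v6 = False, v7 = False, v8 = False.
Every clause has at least one true literal under this assignment.

v1=T, v2=F, v3=T, v4=T, v5=F, v6=F, v7=F, v8=F, v9=F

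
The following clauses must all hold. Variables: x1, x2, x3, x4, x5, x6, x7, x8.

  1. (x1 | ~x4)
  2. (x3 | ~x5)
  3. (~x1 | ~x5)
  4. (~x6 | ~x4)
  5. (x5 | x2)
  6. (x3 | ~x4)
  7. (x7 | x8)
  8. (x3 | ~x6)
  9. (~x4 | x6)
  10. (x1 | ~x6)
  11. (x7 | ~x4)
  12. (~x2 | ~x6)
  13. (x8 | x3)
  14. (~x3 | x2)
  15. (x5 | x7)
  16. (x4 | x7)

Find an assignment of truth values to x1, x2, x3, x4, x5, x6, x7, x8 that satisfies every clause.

x7 occurs only positively in the remaining clauses — set x7 = True.
Branch on x1: take x1 = False.
  then x4 is forced to False.
  then x6 is forced to False.
Set x2 = True and propagate.
The remaining clauses are satisfied by x3 = True, x5 = False, x8 = False.

x1=0, x2=1, x3=1, x4=0, x5=0, x6=0, x7=1, x8=0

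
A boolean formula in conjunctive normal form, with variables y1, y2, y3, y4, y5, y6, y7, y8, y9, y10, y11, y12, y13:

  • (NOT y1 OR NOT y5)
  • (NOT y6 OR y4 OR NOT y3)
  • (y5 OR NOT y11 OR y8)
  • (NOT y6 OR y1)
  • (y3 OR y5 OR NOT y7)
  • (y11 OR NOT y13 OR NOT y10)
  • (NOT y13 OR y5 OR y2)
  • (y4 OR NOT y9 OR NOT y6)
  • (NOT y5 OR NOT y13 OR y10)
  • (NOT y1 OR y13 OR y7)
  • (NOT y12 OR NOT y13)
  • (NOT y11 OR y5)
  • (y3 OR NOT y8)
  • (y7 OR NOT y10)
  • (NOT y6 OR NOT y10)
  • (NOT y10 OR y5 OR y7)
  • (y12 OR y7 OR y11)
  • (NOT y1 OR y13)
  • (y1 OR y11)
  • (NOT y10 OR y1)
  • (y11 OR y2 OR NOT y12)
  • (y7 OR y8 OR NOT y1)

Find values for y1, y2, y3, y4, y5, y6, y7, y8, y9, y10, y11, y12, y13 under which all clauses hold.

Pure literal: y6 appears only negated; assign y6 = False.
Set y1 = False and propagate.
  then y11 is forced to True.
  then y5 is forced to True.
  then y10 is forced to False.
  then y13 is forced to False.
Try y3 = True.
y2, y4, y7, y8, y9, y12 are now unconstrained; take y2 = False, y4 = False, y7 = True, y8 = True, y9 = True, y12 = False.

y1=0, y2=0, y3=1, y4=0, y5=1, y6=0, y7=1, y8=1, y9=1, y10=0, y11=1, y12=0, y13=0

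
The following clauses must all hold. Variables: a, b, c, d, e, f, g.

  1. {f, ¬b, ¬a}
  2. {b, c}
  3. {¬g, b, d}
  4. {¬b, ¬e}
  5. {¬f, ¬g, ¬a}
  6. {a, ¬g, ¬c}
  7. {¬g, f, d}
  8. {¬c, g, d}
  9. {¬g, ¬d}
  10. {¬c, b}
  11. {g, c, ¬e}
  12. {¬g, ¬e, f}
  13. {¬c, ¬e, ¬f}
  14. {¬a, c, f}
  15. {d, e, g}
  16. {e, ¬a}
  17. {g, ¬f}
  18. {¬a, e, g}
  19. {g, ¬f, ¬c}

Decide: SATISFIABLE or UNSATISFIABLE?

Try a = False.
Try b = True.
  then e is forced to False.
For the remaining variables, c = True, d = True, f = False, g = False works.
Every clause has at least one true literal under this assignment.
So a = F, b = T, c = T, d = T, e = F, f = F, g = F is a satisfying assignment.

SATISFIABLE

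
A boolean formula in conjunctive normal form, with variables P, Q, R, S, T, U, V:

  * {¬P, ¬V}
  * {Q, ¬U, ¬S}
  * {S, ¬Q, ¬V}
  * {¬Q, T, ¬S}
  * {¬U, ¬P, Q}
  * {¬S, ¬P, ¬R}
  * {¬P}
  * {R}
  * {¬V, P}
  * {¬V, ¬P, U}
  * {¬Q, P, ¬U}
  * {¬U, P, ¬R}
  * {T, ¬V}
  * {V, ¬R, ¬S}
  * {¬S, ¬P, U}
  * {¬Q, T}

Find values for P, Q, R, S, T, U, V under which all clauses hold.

P=0, Q=1, R=1, S=0, T=1, U=0, V=0

The clause (¬P) is unit: P must be False.
(R) is a unit clause, so R = True.
(¬V) is a unit clause, so V = False.
(¬U) is a unit clause, so U = False.
(¬S) is a unit clause, so S = False.
T occurs only positively in the remaining clauses — set T = True.
Q is now unconstrained; take Q = True.
Every clause has at least one true literal under this assignment.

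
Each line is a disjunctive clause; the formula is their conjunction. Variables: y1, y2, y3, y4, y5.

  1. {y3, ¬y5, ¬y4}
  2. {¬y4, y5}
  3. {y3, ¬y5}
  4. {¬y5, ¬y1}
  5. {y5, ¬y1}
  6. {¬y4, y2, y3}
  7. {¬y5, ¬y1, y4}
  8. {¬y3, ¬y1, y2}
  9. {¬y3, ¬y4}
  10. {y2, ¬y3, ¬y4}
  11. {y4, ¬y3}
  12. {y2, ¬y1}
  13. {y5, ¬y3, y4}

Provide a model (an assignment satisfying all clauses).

y1 occurs only negated in the remaining clauses — set y1 = False.
Set y2 = False and propagate.
Try y3 = False.
  then y5 is forced to False.
  then y4 is forced to False.

y1 = 0  y2 = 0  y3 = 0  y4 = 0  y5 = 0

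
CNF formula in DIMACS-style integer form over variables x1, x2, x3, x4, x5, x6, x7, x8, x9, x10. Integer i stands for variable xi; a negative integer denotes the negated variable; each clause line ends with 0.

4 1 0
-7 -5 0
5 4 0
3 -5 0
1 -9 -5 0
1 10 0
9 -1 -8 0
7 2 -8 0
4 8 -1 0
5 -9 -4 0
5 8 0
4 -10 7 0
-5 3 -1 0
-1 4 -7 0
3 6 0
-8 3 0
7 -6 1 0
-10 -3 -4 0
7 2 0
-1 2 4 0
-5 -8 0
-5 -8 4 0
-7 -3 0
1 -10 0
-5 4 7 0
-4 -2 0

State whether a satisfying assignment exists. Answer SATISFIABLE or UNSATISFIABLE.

UNSATISFIABLE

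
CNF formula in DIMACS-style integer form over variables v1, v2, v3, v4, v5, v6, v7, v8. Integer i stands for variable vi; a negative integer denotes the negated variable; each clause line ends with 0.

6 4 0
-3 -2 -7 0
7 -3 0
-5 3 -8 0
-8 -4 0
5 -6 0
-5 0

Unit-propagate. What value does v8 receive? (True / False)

False

Unit clause (!v5) sets v5 = False.
In (!v6 || v5), v5 is now false; !v6 must hold, so v6 = False.
From (v6 || v4) and v6 = False: v4 = True.
From (!v4 || !v8) and v4 = True: v8 = False.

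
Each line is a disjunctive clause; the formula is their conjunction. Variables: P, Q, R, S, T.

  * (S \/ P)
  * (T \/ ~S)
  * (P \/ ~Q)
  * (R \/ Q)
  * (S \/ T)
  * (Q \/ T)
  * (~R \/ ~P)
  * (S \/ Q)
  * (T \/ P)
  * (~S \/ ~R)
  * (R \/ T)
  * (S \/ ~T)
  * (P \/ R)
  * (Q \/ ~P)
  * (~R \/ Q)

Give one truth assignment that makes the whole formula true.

P=T, Q=T, R=F, S=T, T=T

Try P = True.
  then R is forced to False.
  then Q is forced to True.
  then T is forced to True.
  then S is forced to True.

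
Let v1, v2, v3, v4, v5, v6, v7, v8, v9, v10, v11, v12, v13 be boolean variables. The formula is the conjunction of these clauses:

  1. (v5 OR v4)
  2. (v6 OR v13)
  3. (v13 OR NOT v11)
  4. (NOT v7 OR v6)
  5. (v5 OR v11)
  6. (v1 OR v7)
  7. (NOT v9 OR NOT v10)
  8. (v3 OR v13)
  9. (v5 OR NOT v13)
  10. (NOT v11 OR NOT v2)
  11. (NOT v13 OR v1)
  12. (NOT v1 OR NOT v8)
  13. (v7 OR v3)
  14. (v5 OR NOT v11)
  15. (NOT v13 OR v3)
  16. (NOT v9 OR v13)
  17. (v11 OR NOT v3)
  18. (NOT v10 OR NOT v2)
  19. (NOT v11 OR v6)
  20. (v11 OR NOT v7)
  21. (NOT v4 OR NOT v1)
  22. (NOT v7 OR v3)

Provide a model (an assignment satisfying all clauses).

Pure literal: v2 appears only negated; assign v2 = False.
v5 occurs only positively in the remaining clauses — set v5 = True.
Branch on v1: take v1 = True.
  then v8 is forced to False.
  then v4 is forced to False.
Try v3 = True.
  then v11 is forced to True.
  then v13 is forced to True.
  then v6 is forced to True.
The remaining clauses are satisfied by v7 = True, v9 = False, v10 = True, v12 = True.

v1=T, v2=F, v3=T, v4=F, v5=T, v6=T, v7=T, v8=F, v9=F, v10=T, v11=T, v12=T, v13=T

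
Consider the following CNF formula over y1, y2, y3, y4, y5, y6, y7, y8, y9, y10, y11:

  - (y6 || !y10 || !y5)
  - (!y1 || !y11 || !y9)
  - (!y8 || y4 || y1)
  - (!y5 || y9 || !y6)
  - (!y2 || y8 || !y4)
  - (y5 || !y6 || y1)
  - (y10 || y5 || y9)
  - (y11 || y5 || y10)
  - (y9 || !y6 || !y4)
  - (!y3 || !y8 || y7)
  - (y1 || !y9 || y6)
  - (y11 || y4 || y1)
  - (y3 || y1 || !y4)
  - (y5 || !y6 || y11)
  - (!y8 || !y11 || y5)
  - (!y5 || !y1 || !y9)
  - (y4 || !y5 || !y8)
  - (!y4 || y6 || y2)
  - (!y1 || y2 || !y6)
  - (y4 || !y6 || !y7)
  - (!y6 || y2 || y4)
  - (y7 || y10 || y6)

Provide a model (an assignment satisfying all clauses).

y1 = True  y2 = True  y3 = False  y4 = False  y5 = False  y6 = False  y7 = False  y8 = False  y9 = False  y10 = True  y11 = True

Try y1 = True.
Branch on y2: take y2 = True.
Set y3 = False and propagate.
The remaining clauses are satisfied by y4 = False, y5 = False, y6 = False, y7 = False, y8 = False, y9 = False, y10 = True, y11 = True.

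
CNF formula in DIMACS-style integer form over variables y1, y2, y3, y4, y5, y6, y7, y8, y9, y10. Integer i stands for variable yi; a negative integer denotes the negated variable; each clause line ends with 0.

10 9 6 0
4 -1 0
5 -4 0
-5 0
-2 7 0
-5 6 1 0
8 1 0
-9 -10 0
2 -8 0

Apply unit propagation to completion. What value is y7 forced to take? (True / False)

True

(NOT y5) stands alone — y5 = False.
(NOT y4 OR y5): since y5 = False, the clause reduces to (NOT y4). y4 = False.
From (y4 OR NOT y1) and y4 = False: y1 = False.
(y1 OR y8): since y1 = False, the clause reduces to (y8). y8 = True.
(NOT y8 OR y2) with y8 = True leaves only y2, so y2 = True.
In (NOT y2 OR y7), NOT y2 is now false; y7 must hold, so y7 = True.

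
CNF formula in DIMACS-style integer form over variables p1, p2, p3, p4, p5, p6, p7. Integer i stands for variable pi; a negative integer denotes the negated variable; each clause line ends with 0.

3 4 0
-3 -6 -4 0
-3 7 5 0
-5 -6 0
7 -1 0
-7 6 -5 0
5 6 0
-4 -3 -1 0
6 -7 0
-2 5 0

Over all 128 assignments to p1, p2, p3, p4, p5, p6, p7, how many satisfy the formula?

11

Split on p5, then p6.
  p5=1, p6=1: a clause becomes empty — 0.
  p5=1, p6=0: p2 free; 3 ways for (p1,p3,p4,p7) × 2^1 = 6.
  p5=0, p6=1: 5 of the 32 assignments to (p1,p2,p3,p4,p7) work.
  p5=0, p6=0: a clause becomes empty — 0.
Total: 0 + 6 + 5 + 0 = 11.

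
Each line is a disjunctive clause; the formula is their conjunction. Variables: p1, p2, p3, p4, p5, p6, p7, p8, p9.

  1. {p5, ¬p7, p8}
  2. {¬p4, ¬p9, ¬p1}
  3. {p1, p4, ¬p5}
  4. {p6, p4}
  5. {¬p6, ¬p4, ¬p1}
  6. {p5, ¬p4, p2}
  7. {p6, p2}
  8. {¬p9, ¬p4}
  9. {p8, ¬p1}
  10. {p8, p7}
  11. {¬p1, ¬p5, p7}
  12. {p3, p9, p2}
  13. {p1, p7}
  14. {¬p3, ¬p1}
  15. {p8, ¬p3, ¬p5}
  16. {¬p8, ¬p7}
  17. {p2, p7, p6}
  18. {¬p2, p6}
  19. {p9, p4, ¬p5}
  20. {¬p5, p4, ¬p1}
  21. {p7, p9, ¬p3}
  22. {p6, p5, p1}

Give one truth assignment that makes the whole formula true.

p1 = T  p2 = T  p3 = F  p4 = F  p5 = F  p6 = T  p7 = F  p8 = T  p9 = F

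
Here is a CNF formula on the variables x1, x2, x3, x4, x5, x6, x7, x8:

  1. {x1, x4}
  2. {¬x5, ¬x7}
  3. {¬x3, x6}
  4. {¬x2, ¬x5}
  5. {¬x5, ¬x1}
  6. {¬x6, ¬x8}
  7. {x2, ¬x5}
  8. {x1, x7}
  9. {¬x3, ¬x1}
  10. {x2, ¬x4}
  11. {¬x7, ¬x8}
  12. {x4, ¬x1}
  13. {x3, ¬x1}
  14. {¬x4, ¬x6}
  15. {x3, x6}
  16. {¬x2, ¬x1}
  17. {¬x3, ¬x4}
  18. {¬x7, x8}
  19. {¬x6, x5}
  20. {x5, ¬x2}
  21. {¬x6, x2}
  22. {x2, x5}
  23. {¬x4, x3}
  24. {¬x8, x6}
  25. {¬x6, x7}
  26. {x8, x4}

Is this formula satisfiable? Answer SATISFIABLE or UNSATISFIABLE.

UNSATISFIABLE

x6 = True:
  propagation gives x8=False, x4=False; an empty clause results — contradiction.
x6 = False:
  propagation gives x3=False; an empty clause results — contradiction.
Every branch closes, so no satisfying assignment exists.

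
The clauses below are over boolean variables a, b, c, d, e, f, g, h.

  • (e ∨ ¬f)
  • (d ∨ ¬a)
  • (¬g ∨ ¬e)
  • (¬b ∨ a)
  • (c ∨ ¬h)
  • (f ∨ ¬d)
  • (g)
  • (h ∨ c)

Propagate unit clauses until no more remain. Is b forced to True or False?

False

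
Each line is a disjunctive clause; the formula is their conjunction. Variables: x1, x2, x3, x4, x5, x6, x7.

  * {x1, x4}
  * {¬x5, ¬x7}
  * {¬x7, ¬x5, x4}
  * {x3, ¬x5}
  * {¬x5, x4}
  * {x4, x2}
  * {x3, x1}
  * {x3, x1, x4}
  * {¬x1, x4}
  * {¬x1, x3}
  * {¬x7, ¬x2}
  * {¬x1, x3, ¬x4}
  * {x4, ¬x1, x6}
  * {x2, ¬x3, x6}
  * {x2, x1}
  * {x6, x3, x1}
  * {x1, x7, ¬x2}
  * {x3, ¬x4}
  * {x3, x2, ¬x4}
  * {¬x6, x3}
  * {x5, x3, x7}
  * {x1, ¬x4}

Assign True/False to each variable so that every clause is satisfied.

Try x1 = True.
  then x4 is forced to True.
  then x3 is forced to True.
Branch on x2: take x2 = False.
  then x6 is forced to True.
Try x5 = False.
x7 is now unconstrained; take x7 = True.

x1=T, x2=F, x3=T, x4=T, x5=F, x6=T, x7=T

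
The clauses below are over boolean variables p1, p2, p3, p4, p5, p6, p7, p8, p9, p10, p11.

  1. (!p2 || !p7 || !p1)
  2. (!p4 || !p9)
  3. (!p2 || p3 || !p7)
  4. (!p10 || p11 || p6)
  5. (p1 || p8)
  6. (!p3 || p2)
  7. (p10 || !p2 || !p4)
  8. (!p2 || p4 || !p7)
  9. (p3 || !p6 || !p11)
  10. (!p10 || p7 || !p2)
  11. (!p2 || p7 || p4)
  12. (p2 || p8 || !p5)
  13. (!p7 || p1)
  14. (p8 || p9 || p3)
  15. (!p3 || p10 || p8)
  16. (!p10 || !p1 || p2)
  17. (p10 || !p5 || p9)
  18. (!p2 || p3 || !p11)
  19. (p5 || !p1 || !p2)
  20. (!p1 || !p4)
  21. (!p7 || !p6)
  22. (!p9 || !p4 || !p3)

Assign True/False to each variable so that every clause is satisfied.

p1=0, p2=0, p3=0, p4=0, p5=1, p6=1, p7=0, p8=1, p9=1, p10=1, p11=0

Check each clause:
  1. (!p2 || !p1 || !p7) — !p7 is true.
  2. (!p4 || !p9) — !p4 is true.
  3. (p3 || !p7 || !p2) — !p7 is true.
  4. (p6 || !p10 || p11) — p6 is true.
  5. (p8 || p1) — p8 is true.
  6. (!p3 || p2) — !p3 is true.
  7. (!p2 || p10 || !p4) — p10 is true.
  8. (p4 || !p7 || !p2) — !p7 is true.
  9. (p3 || !p11 || !p6) — !p11 is true.
  10. (!p10 || !p2 || p7) — !p2 is true.
  11. (p7 || p4 || !p2) — !p2 is true.
  12. (!p5 || p8 || p2) — p8 is true.
  13. (p1 || !p7) — !p7 is true.
  14. (p9 || p8 || p3) — p8 is true.
  15. (!p3 || p10 || p8) — p8 is true.
  16. (!p1 || !p10 || p2) — !p1 is true.
  17. (p9 || !p5 || p10) — p9 is true.
  18. (!p2 || p3 || !p11) — !p11 is true.
  19. (p5 || !p1 || !p2) — p5 is true.
  20. (!p4 || !p1) — !p4 is true.
  21. (!p6 || !p7) — !p7 is true.
  22. (!p3 || !p9 || !p4) — !p4 is true.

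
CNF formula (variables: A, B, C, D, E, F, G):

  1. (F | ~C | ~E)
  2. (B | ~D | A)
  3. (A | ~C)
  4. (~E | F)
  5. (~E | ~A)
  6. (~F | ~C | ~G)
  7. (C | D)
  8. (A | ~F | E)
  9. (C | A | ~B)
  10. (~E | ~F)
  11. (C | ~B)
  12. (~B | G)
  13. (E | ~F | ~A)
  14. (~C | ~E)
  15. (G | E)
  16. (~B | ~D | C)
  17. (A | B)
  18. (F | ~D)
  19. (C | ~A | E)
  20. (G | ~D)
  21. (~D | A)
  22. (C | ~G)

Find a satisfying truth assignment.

A = 1, B = 1, C = 1, D = 0, E = 0, F = 0, G = 1

Check each clause:
  1. (F | ~C | ~E) — ~E is true.
  2. (B | A | ~D) — A is true.
  3. (A | ~C) — A is true.
  4. (~E | F) — ~E is true.
  5. (~A | ~E) — ~E is true.
  6. (~G | ~C | ~F) — ~F is true.
  7. (D | C) — C is true.
  8. (A | E | ~F) — A is true.
  9. (~B | C | A) — A is true.
  10. (~F | ~E) — ~F is true.
  11. (C | ~B) — C is true.
  12. (~B | G) — G is true.
  13. (E | ~F | ~A) — ~F is true.
  14. (~E | ~C) — ~E is true.
  15. (E | G) — G is true.
  16. (~D | ~B | C) — C is true.
  17. (A | B) — A is true.
  18. (F | ~D) — ~D is true.
  19. (E | C | ~A) — C is true.
  20. (G | ~D) — ~D is true.
  21. (A | ~D) — A is true.
  22. (~G | C) — C is true.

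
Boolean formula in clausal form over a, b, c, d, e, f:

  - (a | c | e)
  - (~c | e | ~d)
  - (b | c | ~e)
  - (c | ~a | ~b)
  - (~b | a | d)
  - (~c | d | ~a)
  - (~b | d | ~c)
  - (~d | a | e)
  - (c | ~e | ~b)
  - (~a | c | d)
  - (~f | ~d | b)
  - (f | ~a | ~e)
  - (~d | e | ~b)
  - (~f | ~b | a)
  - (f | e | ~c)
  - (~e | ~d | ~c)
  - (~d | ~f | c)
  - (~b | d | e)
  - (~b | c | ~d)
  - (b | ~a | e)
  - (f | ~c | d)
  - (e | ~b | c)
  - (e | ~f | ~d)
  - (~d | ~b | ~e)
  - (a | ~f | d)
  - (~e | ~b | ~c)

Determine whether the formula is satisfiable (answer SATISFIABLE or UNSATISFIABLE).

UNSATISFIABLE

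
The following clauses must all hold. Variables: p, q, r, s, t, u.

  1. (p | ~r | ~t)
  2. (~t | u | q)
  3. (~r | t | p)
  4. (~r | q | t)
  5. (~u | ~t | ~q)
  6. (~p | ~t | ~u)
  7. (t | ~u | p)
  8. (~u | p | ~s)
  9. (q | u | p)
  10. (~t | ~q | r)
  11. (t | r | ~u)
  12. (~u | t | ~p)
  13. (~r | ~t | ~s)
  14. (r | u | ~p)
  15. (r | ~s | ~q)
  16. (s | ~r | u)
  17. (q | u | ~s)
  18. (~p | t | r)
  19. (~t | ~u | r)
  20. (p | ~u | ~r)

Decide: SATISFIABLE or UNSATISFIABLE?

Branch on p: take p = True.
Try q = True.
The remaining clauses are satisfied by r = True, s = True, t = False, u = False.
So p = T, q = T, r = T, s = T, t = F, u = F is a satisfying assignment.

SATISFIABLE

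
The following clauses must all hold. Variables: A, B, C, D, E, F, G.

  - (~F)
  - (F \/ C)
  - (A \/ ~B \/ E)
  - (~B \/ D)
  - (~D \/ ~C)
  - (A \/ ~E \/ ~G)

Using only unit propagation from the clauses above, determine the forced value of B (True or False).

False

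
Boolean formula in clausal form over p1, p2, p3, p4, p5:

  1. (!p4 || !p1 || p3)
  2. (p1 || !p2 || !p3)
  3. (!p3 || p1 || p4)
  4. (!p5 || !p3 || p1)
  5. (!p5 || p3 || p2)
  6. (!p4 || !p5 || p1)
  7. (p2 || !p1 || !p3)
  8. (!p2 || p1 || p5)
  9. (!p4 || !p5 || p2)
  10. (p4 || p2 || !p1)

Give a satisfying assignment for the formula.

p1=False, p2=True, p3=False, p4=False, p5=True

Check each clause:
  1. (p3 || !p1 || !p4) — !p4 is true.
  2. (p1 || !p3 || !p2) — !p3 is true.
  3. (p1 || p4 || !p3) — !p3 is true.
  4. (!p5 || p1 || !p3) — !p3 is true.
  5. (p3 || !p5 || p2) — p2 is true.
  6. (p1 || !p5 || !p4) — !p4 is true.
  7. (p2 || !p3 || !p1) — p2 is true.
  8. (p1 || !p2 || p5) — p5 is true.
  9. (p2 || !p4 || !p5) — p2 is true.
  10. (p2 || p4 || !p1) — p2 is true.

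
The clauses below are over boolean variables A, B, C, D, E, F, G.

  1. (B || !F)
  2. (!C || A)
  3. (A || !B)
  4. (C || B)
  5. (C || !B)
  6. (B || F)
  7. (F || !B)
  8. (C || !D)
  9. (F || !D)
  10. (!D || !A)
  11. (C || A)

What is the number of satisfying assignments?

The models are:
  A=T B=T C=T D=F E=F F=T G=F
  A=T B=T C=T D=F E=F F=T G=T
  A=T B=T C=T D=F E=T F=T G=F
  A=T B=T C=T D=F E=T F=T G=T
Count: 4.

4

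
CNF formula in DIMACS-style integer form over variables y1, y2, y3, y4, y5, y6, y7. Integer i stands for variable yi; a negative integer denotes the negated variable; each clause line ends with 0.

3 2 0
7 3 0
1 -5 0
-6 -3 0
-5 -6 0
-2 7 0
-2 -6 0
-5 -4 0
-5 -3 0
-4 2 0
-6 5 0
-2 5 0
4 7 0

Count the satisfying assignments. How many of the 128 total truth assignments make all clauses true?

Satisfying assignments:
  y1=F y2=F y3=T y4=F y5=F y6=F y7=T
  y1=T y2=F y3=T y4=F y5=F y6=F y7=T
  y1=T y2=T y3=F y4=F y5=T y6=F y7=T
That's 3 in total.

3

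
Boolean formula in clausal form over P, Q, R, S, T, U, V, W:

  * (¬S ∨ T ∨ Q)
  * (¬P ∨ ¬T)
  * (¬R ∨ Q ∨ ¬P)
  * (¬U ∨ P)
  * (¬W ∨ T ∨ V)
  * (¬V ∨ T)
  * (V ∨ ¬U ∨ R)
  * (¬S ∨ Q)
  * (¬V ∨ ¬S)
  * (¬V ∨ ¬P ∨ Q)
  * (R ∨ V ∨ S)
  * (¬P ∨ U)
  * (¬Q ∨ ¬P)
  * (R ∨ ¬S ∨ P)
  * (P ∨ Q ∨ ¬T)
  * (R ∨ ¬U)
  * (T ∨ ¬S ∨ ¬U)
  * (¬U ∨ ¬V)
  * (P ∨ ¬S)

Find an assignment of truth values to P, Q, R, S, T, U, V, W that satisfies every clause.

P=0, Q=1, R=1, S=0, T=1, U=0, V=1, W=1

Try P = False.
  then U is forced to False.
  then S is forced to False.
The remaining clauses are satisfied by Q = True, R = True, T = True, V = True, W = True.
Every clause has at least one true literal under this assignment.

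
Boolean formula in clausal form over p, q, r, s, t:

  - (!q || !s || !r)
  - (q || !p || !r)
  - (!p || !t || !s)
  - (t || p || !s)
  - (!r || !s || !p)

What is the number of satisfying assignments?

19

Case analysis on p and s:
  p=1, s=1: remaining (q,r,t) ∈ {(0,0,0); (1,0,0)} — 2.
  p=1, s=0: t free; 3 ways for (q,r) × 2^1 = 6.
  p=0, s=1: remaining (q,r,t) ∈ {(0,0,1); (0,1,1); (1,0,1)} — 3.
  p=0, s=0: q, r, t free → 2^3 = 8.
Total: 2 + 6 + 3 + 8 = 19.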